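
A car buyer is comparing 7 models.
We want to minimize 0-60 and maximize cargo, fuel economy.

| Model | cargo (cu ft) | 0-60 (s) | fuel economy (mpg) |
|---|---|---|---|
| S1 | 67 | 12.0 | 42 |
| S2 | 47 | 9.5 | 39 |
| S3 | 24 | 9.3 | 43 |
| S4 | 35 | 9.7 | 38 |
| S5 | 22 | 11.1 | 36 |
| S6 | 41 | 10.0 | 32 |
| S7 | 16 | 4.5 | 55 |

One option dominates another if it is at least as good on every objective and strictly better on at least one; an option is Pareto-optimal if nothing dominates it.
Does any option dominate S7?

No

S1: worse on 0-60 (12.0 vs 4.5).
S2: worse on 0-60 (9.5 vs 4.5).
S3: worse on 0-60 (9.3 vs 4.5).
S4: worse on 0-60 (9.7 vs 4.5).
S5: worse on 0-60 (11.1 vs 4.5).
S6: worse on 0-60 (10.0 vs 4.5).
No option is at least as good as S7 on every objective and strictly better on one.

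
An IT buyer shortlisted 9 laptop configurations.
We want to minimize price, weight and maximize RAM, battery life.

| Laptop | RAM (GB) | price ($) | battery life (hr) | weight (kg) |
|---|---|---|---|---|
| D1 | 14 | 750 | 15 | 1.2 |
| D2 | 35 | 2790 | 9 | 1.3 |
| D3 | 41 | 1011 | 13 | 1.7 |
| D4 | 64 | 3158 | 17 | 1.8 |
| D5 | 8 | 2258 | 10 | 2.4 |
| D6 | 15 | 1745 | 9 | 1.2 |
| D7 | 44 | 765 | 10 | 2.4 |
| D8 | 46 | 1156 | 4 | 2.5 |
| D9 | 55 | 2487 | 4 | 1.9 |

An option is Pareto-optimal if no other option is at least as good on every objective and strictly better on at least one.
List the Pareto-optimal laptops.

D1: not dominated (best price).
D2: not dominated.
D3: not dominated.
D4: not dominated (best RAM).
D5: dominated by D1 (RAM 14≥8, price 750≤2258, battery life 15≥10, weight 1.2≤2.4).
D6: not dominated.
D7: not dominated.
D8: not dominated.
D9: not dominated.

D1, D2, D3, D4, D6, D7, D8, D9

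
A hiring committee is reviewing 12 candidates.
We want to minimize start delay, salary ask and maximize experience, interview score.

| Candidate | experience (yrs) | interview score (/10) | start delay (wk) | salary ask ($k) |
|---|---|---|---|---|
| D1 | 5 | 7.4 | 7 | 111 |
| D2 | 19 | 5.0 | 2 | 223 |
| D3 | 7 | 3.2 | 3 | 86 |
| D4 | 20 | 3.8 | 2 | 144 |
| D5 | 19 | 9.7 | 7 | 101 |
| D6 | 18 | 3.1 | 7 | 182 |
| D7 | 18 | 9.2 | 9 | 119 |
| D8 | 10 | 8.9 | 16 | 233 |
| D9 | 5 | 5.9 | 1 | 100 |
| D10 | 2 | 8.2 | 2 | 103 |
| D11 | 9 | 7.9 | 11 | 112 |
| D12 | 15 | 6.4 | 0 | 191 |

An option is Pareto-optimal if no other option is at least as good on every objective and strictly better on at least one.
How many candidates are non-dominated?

D1: dominated by D5 (experience 19≥5, interview score 9.7≥7.4, start delay 7≤7, salary ask 101≤111).
D2: not dominated.
D3: not dominated (best salary ask).
D4: not dominated (best experience).
D5: not dominated (best interview score).
D6: dominated by D4 (experience 20≥18, interview score 3.8≥3.1, start delay 2≤7, salary ask 144≤182).
D7: dominated by D5 (experience 19≥18, interview score 9.7≥9.2, start delay 7≤9, salary ask 101≤119).
D8: dominated by D5 (experience 19≥10, interview score 9.7≥8.9, start delay 7≤16, salary ask 101≤233).
D9: not dominated.
D10: not dominated.
D11: dominated by D5 (experience 19≥9, interview score 9.7≥7.9, start delay 7≤11, salary ask 101≤112).
D12: not dominated (best start delay).
Pareto-optimal: D2, D3, D4, D5, D9, D10, D12 → 7.

7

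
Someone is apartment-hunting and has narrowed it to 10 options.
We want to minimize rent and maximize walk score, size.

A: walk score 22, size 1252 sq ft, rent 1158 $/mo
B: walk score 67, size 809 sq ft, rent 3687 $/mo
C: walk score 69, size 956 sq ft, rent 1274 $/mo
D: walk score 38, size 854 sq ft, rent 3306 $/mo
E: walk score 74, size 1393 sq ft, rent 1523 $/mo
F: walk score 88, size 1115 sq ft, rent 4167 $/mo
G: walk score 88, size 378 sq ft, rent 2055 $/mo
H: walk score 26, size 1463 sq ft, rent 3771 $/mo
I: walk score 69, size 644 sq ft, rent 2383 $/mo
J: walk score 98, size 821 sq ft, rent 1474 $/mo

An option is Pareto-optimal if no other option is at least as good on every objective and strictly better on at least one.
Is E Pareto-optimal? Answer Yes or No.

Yes

A: worse on walk score (22 vs 74).
B: worse on walk score (67 vs 74).
C: worse on walk score (69 vs 74).
D: worse on walk score (38 vs 74).
F: worse on size (1115 vs 1393).
G: worse on size (378 vs 1393).
H: worse on walk score (26 vs 74).
I: worse on walk score (69 vs 74).
J: worse on size (821 vs 1393).
No option is at least as good as E on every objective and strictly better on one.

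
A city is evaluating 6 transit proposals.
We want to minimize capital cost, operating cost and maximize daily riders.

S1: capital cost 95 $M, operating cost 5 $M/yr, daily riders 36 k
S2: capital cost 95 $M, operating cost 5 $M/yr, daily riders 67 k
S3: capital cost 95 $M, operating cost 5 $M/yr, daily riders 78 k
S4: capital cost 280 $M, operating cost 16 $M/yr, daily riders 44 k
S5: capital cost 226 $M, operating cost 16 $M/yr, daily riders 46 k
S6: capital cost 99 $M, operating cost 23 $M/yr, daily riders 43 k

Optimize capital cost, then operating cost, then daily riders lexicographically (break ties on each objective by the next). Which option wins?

First minimize capital cost: best is 95, kept {S1, S2, S3}.
Then minimize operating cost: best is 5, kept {S1, S2, S3}.
Then maximize daily riders: best is 78, kept {S3}.

S3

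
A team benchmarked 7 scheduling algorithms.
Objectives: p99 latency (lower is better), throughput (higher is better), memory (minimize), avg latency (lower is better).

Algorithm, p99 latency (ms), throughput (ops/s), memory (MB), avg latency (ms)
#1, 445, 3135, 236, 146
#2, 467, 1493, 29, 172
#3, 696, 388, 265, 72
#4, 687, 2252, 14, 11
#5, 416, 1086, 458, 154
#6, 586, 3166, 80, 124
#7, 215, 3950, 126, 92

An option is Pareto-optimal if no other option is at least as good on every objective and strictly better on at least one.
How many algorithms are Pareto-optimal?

4

#1: dominated by #7 (p99 latency 215≤445, throughput 3950≥3135, memory 126≤236, avg latency 92≤146).
#2: not dominated.
#3: dominated by #4 (p99 latency 687≤696, throughput 2252≥388, memory 14≤265, avg latency 11≤72).
#4: not dominated (best memory).
#5: dominated by #7 (p99 latency 215≤416, throughput 3950≥1086, memory 126≤458, avg latency 92≤154).
#6: not dominated.
#7: not dominated (best p99 latency).
Pareto-optimal: #2, #4, #6, #7 → 4.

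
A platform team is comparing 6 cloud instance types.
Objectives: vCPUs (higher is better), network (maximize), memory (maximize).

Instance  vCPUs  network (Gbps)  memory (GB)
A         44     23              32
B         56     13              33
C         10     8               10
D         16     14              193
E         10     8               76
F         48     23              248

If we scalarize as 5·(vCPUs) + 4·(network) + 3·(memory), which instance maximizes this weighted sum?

A: 5·44 + 4·23 + 3·32 = 408
B: 5·56 + 4·13 + 3·33 = 431
C: 5·10 + 4·8 + 3·10 = 112
D: 5·16 + 4·14 + 3·193 = 715
E: 5·10 + 4·8 + 3·76 = 310
F: 5·48 + 4·23 + 3·248 = 1076
Highest: F at 1076.

F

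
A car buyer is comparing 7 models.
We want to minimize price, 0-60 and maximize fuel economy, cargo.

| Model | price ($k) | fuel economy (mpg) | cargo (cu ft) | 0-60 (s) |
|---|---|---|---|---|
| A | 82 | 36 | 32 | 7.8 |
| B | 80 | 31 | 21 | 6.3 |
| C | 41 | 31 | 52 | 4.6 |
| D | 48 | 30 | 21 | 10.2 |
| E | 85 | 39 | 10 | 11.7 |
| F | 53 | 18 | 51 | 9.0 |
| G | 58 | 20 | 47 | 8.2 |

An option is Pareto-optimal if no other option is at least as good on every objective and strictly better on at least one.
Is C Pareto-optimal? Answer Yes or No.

A: worse on price (82 vs 41).
B: worse on price (80 vs 41).
D: worse on price (48 vs 41).
E: worse on price (85 vs 41).
F: worse on price (53 vs 41).
G: worse on price (58 vs 41).
No option is at least as good as C on every objective and strictly better on one.

Yes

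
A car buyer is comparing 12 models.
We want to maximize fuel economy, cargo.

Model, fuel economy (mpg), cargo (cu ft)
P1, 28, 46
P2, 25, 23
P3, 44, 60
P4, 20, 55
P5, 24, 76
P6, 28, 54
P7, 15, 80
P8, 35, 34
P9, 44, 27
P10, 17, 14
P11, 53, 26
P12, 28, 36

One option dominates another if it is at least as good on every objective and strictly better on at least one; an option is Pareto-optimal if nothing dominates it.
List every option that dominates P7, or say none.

P1: worse on cargo (46 vs 80).
P2: worse on cargo (23 vs 80).
P3: worse on cargo (60 vs 80).
P4: worse on cargo (55 vs 80).
P5: worse on cargo (76 vs 80).
P6: worse on cargo (54 vs 80).
P8: worse on cargo (34 vs 80).
P9: worse on cargo (27 vs 80).
P10: worse on cargo (14 vs 80).
P11: worse on cargo (26 vs 80).
P12: worse on cargo (36 vs 80).
No option dominates P7.

none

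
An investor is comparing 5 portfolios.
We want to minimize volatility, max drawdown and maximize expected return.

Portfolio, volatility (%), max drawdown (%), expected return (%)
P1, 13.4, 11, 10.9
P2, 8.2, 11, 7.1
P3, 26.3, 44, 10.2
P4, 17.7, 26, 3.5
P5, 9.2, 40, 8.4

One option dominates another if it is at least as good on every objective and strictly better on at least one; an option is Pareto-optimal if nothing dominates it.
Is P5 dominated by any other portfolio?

P1: worse on volatility (13.4 vs 9.2).
P2: worse on expected return (7.1 vs 8.4).
P3: worse on volatility (26.3 vs 9.2).
P4: worse on volatility (17.7 vs 9.2).
No option is at least as good as P5 on every objective and strictly better on one.

No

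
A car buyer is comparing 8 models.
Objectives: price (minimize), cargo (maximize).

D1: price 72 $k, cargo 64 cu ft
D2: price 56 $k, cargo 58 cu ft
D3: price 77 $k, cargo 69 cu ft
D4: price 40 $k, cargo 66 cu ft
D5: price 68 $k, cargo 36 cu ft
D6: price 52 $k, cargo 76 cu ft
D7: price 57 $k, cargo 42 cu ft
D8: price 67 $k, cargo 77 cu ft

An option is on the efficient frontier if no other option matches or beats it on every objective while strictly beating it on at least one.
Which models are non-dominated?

D1: dominated by D4 (price 40≤72, cargo 66≥64).
D2: dominated by D4 (price 40≤56, cargo 66≥58).
D3: dominated by D6 (price 52≤77, cargo 76≥69).
D4: not dominated (best price).
D5: dominated by D2 (price 56≤68, cargo 58≥36).
D6: not dominated.
D7: dominated by D2 (price 56≤57, cargo 58≥42).
D8: not dominated (best cargo).

D4, D6, D8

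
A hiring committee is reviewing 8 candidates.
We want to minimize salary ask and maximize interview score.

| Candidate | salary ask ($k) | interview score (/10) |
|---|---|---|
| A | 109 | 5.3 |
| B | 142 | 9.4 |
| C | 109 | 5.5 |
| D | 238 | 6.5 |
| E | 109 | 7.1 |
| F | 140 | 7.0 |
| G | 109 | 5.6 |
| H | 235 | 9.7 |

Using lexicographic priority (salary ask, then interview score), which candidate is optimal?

E

First minimize salary ask: best is 109, kept {A, C, E, G}.
Then maximize interview score: best is 7.1, kept {E}.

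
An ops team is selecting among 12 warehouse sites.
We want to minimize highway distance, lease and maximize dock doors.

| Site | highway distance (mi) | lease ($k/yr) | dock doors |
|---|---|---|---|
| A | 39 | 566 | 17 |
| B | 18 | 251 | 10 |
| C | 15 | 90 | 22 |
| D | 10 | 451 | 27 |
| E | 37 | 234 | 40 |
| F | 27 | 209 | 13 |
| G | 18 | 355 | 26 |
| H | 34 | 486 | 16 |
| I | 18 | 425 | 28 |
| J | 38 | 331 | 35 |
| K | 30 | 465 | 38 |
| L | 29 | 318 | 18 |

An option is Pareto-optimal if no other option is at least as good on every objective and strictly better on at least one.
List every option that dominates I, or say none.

A: worse on highway distance (39 vs 18).
B: worse on dock doors (10 vs 28).
C: worse on dock doors (22 vs 28).
D: worse on lease (451 vs 425).
E: worse on highway distance (37 vs 18).
F: worse on highway distance (27 vs 18).
G: worse on dock doors (26 vs 28).
H: worse on highway distance (34 vs 18).
J: worse on highway distance (38 vs 18).
K: worse on highway distance (30 vs 18).
L: worse on highway distance (29 vs 18).
No option dominates I.

none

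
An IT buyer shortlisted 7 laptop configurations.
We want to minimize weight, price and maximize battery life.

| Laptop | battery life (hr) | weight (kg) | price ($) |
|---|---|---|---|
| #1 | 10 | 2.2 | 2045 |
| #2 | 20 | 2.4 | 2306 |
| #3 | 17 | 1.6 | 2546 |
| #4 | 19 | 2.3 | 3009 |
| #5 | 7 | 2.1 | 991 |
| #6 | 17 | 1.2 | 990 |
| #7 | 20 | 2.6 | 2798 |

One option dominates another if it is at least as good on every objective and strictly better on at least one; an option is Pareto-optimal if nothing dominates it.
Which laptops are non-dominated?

#2, #4, #6

#1: dominated by #6 (battery life 17≥10, weight 1.2≤2.2, price 990≤2045).
#2: not dominated.
#3: dominated by #6 (battery life 17≥17, weight 1.2≤1.6, price 990≤2546).
#4: not dominated.
#5: dominated by #6 (battery life 17≥7, weight 1.2≤2.1, price 990≤991).
#6: not dominated (best weight).
#7: dominated by #2 (battery life 20≥20, weight 2.4≤2.6, price 2306≤2798).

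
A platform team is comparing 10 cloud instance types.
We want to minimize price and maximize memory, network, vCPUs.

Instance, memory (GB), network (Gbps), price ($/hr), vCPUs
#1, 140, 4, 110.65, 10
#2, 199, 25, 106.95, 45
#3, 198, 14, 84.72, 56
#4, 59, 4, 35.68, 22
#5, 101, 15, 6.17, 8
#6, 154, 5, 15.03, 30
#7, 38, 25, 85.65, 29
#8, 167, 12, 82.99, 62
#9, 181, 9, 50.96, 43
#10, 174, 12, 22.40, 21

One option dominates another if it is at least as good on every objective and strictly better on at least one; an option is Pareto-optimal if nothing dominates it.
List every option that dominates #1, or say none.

#2: memory 199≥140, network 25≥4, price 106.95≤110.65, vCPUs 45≥10 — dominates #1.
#3: memory 198≥140, network 14≥4, price 84.72≤110.65, vCPUs 56≥10 — dominates #1.
#6: memory 154≥140, network 5≥4, price 15.03≤110.65, vCPUs 30≥10 — dominates #1.
#8: memory 167≥140, network 12≥4, price 82.99≤110.65, vCPUs 62≥10 — dominates #1.
#9: memory 181≥140, network 9≥4, price 50.96≤110.65, vCPUs 43≥10 — dominates #1.
#10: memory 174≥140, network 12≥4, price 22.40≤110.65, vCPUs 21≥10 — dominates #1.
Others (#4, #5, #7) are each worse than #1 on at least one objective.

#2, #3, #6, #8, #9, #10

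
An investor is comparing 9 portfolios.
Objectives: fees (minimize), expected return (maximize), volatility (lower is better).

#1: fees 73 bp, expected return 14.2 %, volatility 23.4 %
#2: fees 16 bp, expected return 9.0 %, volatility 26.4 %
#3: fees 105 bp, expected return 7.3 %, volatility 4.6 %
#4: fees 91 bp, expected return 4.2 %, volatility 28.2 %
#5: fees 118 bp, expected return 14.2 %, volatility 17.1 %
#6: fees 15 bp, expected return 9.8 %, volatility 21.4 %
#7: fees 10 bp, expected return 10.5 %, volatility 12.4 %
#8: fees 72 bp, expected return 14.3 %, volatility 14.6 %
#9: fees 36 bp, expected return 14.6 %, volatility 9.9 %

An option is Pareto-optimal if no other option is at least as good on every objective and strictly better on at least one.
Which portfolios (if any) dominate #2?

#6: fees 15≤16, expected return 9.8≥9.0, volatility 21.4≤26.4 — dominates #2.
#7: fees 10≤16, expected return 10.5≥9.0, volatility 12.4≤26.4 — dominates #2.
Others (#1, #3, #4, #5, #8, #9) are each worse than #2 on at least one objective.

#6, #7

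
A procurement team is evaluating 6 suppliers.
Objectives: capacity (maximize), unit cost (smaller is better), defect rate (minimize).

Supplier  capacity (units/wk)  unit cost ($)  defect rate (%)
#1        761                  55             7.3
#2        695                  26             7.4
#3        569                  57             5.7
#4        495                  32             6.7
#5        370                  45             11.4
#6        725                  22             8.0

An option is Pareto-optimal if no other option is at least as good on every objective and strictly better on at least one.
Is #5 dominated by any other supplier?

Yes

#2 vs #5: capacity 695≥370, unit cost 26≤45, defect rate 7.4≤11.4 — #2 is at least as good on every objective and strictly better on at least one, so #2 dominates #5.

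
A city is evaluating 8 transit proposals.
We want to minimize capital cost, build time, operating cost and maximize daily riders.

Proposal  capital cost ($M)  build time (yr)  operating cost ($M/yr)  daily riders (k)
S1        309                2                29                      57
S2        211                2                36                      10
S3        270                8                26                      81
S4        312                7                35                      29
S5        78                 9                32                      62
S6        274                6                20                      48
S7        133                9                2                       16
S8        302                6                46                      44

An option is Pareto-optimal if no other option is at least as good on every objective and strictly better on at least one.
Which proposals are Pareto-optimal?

S1, S2, S3, S5, S6, S7

S1: not dominated.
S2: not dominated.
S3: not dominated (best daily riders).
S4: dominated by S1 (capital cost 309≤312, build time 2≤7, operating cost 29≤35, daily riders 57≥29).
S5: not dominated (best capital cost).
S6: not dominated.
S7: not dominated (best operating cost).
S8: dominated by S6 (capital cost 274≤302, build time 6≤6, operating cost 20≤46, daily riders 48≥44).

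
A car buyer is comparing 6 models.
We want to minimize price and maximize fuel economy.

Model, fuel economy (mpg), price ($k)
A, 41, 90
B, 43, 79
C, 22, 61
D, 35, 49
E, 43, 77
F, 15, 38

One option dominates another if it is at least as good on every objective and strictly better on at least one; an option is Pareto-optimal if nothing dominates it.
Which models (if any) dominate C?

D

D: fuel economy 35≥22, price 49≤61 — dominates C.
Others (A, B, E, F) are each worse than C on at least one objective.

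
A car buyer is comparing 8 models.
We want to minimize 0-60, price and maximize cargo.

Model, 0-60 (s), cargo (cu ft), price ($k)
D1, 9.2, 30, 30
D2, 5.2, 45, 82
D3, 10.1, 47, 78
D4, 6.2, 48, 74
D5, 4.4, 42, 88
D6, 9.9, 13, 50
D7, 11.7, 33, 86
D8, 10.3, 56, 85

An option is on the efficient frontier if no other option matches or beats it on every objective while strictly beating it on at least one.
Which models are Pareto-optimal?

D1, D2, D4, D5, D8

D1: not dominated (best price).
D2: not dominated.
D3: dominated by D4 (0-60 6.2≤10.1, cargo 48≥47, price 74≤78).
D4: not dominated.
D5: not dominated (best 0-60).
D6: dominated by D1 (0-60 9.2≤9.9, cargo 30≥13, price 30≤50).
D7: dominated by D2 (0-60 5.2≤11.7, cargo 45≥33, price 82≤86).
D8: not dominated (best cargo).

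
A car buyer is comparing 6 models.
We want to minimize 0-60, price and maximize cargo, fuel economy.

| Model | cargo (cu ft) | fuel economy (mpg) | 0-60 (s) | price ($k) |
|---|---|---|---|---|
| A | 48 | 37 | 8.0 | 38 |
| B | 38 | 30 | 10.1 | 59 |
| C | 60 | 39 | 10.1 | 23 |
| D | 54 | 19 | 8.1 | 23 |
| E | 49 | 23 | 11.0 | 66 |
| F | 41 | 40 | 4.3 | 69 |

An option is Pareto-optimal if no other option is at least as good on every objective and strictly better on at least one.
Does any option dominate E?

C vs E: cargo 60≥49, fuel economy 39≥23, 0-60 10.1≤11.0, price 23≤66 — C is at least as good on every objective and strictly better on at least one, so C dominates E.

Yes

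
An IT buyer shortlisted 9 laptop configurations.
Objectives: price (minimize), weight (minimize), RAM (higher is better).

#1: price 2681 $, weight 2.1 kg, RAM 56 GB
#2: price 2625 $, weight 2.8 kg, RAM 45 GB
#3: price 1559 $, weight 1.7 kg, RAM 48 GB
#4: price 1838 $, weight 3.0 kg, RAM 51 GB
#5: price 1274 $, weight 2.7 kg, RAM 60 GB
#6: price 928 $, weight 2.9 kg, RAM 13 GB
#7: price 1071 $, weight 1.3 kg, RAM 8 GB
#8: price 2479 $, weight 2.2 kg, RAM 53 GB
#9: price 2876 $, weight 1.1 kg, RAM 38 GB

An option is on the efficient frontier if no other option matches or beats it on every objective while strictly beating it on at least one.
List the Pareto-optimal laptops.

#1: not dominated.
#2: dominated by #3 (price 1559≤2625, weight 1.7≤2.8, RAM 48≥45).
#3: not dominated.
#4: dominated by #5 (price 1274≤1838, weight 2.7≤3.0, RAM 60≥51).
#5: not dominated (best RAM).
#6: not dominated (best price).
#7: not dominated.
#8: not dominated.
#9: not dominated (best weight).

#1, #3, #5, #6, #7, #8, #9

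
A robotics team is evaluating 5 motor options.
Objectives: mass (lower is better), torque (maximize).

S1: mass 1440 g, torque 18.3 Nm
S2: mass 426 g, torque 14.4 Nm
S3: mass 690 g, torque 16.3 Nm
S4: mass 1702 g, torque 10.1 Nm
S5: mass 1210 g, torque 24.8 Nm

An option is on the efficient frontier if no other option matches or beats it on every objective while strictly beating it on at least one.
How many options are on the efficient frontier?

S1: dominated by S5 (mass 1210≤1440, torque 24.8≥18.3).
S2: not dominated (best mass).
S3: not dominated.
S4: dominated by S1 (mass 1440≤1702, torque 18.3≥10.1).
S5: not dominated (best torque).
Pareto-optimal: S2, S3, S5 → 3.

3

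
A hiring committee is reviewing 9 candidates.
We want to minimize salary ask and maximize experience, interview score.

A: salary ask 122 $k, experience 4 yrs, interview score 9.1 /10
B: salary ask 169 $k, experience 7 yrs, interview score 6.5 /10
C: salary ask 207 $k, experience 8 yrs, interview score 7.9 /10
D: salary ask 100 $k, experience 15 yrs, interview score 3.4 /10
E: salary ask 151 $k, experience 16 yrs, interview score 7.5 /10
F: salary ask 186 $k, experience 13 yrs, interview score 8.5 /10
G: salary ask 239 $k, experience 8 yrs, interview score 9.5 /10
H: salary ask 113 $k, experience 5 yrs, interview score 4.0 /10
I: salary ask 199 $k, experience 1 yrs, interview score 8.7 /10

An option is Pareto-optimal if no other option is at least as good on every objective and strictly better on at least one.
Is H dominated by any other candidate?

A: worse on salary ask (122 vs 113).
B: worse on salary ask (169 vs 113).
C: worse on salary ask (207 vs 113).
D: worse on interview score (3.4 vs 4.0).
E: worse on salary ask (151 vs 113).
F: worse on salary ask (186 vs 113).
G: worse on salary ask (239 vs 113).
I: worse on salary ask (199 vs 113).
No option is at least as good as H on every objective and strictly better on one.

No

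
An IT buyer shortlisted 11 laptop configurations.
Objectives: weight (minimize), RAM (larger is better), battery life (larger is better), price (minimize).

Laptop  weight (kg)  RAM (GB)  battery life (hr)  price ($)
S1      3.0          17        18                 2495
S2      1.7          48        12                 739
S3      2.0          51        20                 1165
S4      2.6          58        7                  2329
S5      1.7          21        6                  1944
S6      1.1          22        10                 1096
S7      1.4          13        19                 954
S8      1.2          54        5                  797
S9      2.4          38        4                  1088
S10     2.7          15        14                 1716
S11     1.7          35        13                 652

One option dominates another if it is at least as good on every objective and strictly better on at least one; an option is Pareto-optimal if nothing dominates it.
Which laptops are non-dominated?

S2, S3, S4, S6, S7, S8, S11

S1: dominated by S3 (weight 2.0≤3.0, RAM 51≥17, battery life 20≥18, price 1165≤2495).
S2: not dominated.
S3: not dominated (best battery life).
S4: not dominated (best RAM).
S5: dominated by S2 (weight 1.7≤1.7, RAM 48≥21, battery life 12≥6, price 739≤1944).
S6: not dominated (best weight).
S7: not dominated.
S8: not dominated.
S9: dominated by S2 (weight 1.7≤2.4, RAM 48≥38, battery life 12≥4, price 739≤1088).
S10: dominated by S3 (weight 2.0≤2.7, RAM 51≥15, battery life 20≥14, price 1165≤1716).
S11: not dominated (best price).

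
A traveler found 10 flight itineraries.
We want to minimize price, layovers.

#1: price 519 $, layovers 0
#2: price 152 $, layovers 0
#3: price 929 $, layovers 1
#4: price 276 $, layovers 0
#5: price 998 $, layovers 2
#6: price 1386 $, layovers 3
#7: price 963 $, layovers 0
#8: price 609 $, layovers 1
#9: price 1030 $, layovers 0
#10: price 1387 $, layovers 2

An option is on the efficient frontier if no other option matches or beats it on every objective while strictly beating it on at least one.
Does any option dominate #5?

Yes

#1 vs #5: price 519≤998, layovers 0≤2 — #1 is at least as good on every objective and strictly better on at least one, so #1 dominates #5.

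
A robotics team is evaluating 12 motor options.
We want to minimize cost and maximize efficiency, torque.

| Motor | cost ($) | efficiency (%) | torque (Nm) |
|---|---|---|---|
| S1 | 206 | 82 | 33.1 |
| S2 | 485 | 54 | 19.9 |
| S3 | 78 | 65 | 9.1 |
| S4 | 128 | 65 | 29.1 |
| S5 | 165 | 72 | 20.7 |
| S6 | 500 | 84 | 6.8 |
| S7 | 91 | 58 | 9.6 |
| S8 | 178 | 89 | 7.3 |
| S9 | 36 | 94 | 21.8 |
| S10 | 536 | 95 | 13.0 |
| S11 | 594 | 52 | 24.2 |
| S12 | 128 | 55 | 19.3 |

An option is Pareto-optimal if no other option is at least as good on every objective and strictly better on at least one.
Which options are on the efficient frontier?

S1, S4, S9, S10

S1: not dominated (best torque).
S2: dominated by S1 (cost 206≤485, efficiency 82≥54, torque 33.1≥19.9).
S3: dominated by S9 (cost 36≤78, efficiency 94≥65, torque 21.8≥9.1).
S4: not dominated.
S5: dominated by S9 (cost 36≤165, efficiency 94≥72, torque 21.8≥20.7).
S6: dominated by S8 (cost 178≤500, efficiency 89≥84, torque 7.3≥6.8).
S7: dominated by S9 (cost 36≤91, efficiency 94≥58, torque 21.8≥9.6).
S8: dominated by S9 (cost 36≤178, efficiency 94≥89, torque 21.8≥7.3).
S9: not dominated (best cost).
S10: not dominated (best efficiency).
S11: dominated by S1 (cost 206≤594, efficiency 82≥52, torque 33.1≥24.2).
S12: dominated by S4 (cost 128≤128, efficiency 65≥55, torque 29.1≥19.3).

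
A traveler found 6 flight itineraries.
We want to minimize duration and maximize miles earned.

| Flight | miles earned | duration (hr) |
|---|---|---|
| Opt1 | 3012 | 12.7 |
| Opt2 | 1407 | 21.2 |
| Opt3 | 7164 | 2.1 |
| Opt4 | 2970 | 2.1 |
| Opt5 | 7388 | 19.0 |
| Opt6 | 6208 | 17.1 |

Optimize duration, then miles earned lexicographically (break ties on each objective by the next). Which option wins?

First minimize duration: best is 2.1, kept {Opt3, Opt4}.
Then maximize miles earned: best is 7164, kept {Opt3}.

Opt3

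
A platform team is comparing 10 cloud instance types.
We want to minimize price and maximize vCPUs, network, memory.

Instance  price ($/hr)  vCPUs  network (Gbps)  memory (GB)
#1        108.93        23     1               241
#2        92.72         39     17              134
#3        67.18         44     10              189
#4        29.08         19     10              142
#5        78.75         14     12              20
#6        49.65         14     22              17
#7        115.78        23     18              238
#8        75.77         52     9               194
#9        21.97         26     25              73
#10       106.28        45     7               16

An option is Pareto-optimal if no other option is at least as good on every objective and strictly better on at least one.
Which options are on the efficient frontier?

#1: not dominated (best memory).
#2: not dominated.
#3: not dominated.
#4: not dominated.
#5: dominated by #9 (price 21.97≤78.75, vCPUs 26≥14, network 25≥12, memory 73≥20).
#6: dominated by #9 (price 21.97≤49.65, vCPUs 26≥14, network 25≥22, memory 73≥17).
#7: not dominated.
#8: not dominated (best vCPUs).
#9: not dominated (best price).
#10: dominated by #8 (price 75.77≤106.28, vCPUs 52≥45, network 9≥7, memory 194≥16).

#1, #2, #3, #4, #7, #8, #9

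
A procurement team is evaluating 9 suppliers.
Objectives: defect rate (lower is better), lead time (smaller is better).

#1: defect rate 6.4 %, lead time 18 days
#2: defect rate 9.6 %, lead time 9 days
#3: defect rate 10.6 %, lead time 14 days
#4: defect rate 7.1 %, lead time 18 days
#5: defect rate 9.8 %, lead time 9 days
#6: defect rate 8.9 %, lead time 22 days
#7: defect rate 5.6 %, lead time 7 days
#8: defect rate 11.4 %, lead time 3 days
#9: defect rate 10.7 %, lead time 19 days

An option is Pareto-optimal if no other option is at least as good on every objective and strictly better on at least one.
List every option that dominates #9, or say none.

#1, #2, #3, #4, #5, #7

#1: defect rate 6.4≤10.7, lead time 18≤19 — dominates #9.
#2: defect rate 9.6≤10.7, lead time 9≤19 — dominates #9.
#3: defect rate 10.6≤10.7, lead time 14≤19 — dominates #9.
#4: defect rate 7.1≤10.7, lead time 18≤19 — dominates #9.
#5: defect rate 9.8≤10.7, lead time 9≤19 — dominates #9.
#7: defect rate 5.6≤10.7, lead time 7≤19 — dominates #9.
Others (#6, #8) are each worse than #9 on at least one objective.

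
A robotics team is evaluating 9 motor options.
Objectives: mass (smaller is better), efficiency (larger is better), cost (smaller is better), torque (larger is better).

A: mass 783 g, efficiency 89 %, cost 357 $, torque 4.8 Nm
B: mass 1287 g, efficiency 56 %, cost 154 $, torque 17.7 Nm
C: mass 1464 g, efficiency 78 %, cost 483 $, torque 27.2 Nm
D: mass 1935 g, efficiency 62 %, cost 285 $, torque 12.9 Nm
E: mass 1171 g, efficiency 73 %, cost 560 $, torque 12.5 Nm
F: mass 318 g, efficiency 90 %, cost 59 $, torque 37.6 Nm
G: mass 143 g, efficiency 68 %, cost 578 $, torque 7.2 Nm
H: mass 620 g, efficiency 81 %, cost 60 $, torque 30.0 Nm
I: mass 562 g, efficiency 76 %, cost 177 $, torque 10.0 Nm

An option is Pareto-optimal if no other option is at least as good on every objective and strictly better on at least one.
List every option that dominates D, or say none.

F, H

F: mass 318≤1935, efficiency 90≥62, cost 59≤285, torque 37.6≥12.9 — dominates D.
H: mass 620≤1935, efficiency 81≥62, cost 60≤285, torque 30.0≥12.9 — dominates D.
Others (A, B, C, E, G, I) are each worse than D on at least one objective.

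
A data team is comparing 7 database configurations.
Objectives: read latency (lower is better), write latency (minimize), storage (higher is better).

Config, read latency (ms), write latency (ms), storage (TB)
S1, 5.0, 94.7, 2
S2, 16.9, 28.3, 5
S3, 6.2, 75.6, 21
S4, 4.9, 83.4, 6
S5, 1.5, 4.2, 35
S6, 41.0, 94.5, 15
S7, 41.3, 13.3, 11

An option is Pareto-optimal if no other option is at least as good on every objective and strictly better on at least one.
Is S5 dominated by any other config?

S1: worse on read latency (5.0 vs 1.5).
S2: worse on read latency (16.9 vs 1.5).
S3: worse on read latency (6.2 vs 1.5).
S4: worse on read latency (4.9 vs 1.5).
S6: worse on read latency (41.0 vs 1.5).
S7: worse on read latency (41.3 vs 1.5).
No option is at least as good as S5 on every objective and strictly better on one.

No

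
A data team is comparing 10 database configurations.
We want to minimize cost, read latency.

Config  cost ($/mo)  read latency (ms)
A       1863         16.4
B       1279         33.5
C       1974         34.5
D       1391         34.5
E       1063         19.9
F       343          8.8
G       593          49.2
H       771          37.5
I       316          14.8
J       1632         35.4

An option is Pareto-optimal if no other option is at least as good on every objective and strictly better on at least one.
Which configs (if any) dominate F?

none

A: worse on cost (1863 vs 343).
B: worse on cost (1279 vs 343).
C: worse on cost (1974 vs 343).
D: worse on cost (1391 vs 343).
E: worse on cost (1063 vs 343).
G: worse on cost (593 vs 343).
H: worse on cost (771 vs 343).
I: worse on read latency (14.8 vs 8.8).
J: worse on cost (1632 vs 343).
No option dominates F.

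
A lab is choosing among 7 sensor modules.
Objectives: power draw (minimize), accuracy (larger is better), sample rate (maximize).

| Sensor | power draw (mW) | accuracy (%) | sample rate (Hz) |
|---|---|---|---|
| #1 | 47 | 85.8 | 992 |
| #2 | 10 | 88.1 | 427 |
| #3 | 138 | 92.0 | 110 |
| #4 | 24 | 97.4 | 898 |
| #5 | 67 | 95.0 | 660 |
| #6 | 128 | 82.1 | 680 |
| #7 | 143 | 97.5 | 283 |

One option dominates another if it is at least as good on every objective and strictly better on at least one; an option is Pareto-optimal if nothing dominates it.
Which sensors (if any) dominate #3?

#4, #5

#4: power draw 24≤138, accuracy 97.4≥92.0, sample rate 898≥110 — dominates #3.
#5: power draw 67≤138, accuracy 95.0≥92.0, sample rate 660≥110 — dominates #3.
Others (#1, #2, #6, #7) are each worse than #3 on at least one objective.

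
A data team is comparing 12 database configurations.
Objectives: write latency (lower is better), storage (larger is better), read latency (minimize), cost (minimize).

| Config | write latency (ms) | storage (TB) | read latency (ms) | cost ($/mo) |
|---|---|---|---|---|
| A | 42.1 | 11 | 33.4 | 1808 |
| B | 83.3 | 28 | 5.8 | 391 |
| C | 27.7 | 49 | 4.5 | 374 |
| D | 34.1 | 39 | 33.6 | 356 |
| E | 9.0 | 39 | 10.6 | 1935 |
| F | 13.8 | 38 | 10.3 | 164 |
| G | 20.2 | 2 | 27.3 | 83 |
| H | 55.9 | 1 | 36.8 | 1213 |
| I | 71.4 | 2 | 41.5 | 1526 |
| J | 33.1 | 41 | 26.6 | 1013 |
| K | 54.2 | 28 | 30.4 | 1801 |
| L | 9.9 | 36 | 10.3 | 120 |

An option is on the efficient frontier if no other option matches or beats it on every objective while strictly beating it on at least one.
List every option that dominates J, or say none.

C: write latency 27.7≤33.1, storage 49≥41, read latency 4.5≤26.6, cost 374≤1013 — dominates J.
Others (A, B, D, E, F, G, H, I, K, L) are each worse than J on at least one objective.

C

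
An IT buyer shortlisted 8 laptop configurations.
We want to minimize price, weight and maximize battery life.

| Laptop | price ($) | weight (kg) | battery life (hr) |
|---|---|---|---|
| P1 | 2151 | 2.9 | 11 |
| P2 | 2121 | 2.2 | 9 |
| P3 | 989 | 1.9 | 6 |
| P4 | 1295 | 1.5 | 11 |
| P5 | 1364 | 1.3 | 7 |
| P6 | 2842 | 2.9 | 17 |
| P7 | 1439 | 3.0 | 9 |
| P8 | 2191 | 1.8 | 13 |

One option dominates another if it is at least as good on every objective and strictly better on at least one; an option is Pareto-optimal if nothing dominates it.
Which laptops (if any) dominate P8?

none

P1: worse on weight (2.9 vs 1.8).
P2: worse on weight (2.2 vs 1.8).
P3: worse on weight (1.9 vs 1.8).
P4: worse on battery life (11 vs 13).
P5: worse on battery life (7 vs 13).
P6: worse on price (2842 vs 2191).
P7: worse on weight (3.0 vs 1.8).
No option dominates P8.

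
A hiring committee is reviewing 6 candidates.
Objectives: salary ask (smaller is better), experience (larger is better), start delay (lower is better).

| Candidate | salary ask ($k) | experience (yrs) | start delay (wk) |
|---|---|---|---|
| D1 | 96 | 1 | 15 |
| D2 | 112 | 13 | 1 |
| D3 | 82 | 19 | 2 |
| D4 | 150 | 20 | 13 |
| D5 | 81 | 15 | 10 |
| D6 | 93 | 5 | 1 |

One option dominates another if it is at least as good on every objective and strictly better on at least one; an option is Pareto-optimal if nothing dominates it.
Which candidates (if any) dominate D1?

D3, D5, D6

D3: salary ask 82≤96, experience 19≥1, start delay 2≤15 — dominates D1.
D5: salary ask 81≤96, experience 15≥1, start delay 10≤15 — dominates D1.
D6: salary ask 93≤96, experience 5≥1, start delay 1≤15 — dominates D1.
Others (D2, D4) are each worse than D1 on at least one objective.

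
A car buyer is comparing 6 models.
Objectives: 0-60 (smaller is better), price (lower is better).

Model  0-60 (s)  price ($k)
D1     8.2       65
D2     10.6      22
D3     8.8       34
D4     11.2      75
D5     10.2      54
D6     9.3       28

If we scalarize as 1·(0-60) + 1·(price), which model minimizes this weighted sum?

D2

D1: 1·8.2 + 1·65 = 73.2
D2: 1·10.6 + 1·22 = 32.6
D3: 1·8.8 + 1·34 = 42.8
D4: 1·11.2 + 1·75 = 86.2
D5: 1·10.2 + 1·54 = 64.2
D6: 1·9.3 + 1·28 = 37.3
Lowest: D2 at 32.6.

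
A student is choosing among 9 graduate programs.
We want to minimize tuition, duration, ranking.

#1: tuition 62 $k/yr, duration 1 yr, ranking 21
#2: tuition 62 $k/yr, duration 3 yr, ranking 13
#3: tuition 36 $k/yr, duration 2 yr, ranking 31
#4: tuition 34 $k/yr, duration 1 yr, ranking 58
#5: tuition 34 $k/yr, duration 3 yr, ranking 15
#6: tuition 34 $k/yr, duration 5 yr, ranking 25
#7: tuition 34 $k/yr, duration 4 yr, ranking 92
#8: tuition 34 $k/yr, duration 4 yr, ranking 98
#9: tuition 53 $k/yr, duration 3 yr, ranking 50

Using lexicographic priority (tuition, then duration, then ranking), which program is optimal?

#4

First minimize tuition: best is 34, kept {#4, #5, #6, #7, #8}.
Then minimize duration: best is 1, kept {#4}.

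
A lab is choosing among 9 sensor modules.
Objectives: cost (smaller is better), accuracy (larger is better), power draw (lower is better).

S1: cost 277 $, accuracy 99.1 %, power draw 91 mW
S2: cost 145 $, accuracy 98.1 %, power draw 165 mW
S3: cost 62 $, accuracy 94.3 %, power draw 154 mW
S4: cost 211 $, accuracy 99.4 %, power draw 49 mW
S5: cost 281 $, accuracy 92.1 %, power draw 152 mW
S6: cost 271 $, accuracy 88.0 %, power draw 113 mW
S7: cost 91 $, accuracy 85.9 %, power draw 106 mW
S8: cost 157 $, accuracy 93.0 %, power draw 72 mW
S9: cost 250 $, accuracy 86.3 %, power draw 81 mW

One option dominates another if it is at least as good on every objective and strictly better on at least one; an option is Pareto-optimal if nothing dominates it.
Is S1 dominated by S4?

Yes

S4 vs S1: cost 211≤277, accuracy 99.4≥99.1, power draw 49≤91 — S4 is at least as good on every objective with at least one strict improvement.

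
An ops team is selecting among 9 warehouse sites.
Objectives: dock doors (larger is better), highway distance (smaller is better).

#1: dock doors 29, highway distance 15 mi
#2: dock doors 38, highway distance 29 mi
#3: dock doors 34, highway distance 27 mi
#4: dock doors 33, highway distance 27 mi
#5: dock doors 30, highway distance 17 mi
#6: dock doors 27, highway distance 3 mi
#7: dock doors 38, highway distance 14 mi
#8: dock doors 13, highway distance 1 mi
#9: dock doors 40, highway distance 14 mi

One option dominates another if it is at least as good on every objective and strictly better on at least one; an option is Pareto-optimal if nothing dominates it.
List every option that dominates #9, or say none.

none

#1: worse on dock doors (29 vs 40).
#2: worse on dock doors (38 vs 40).
#3: worse on dock doors (34 vs 40).
#4: worse on dock doors (33 vs 40).
#5: worse on dock doors (30 vs 40).
#6: worse on dock doors (27 vs 40).
#7: worse on dock doors (38 vs 40).
#8: worse on dock doors (13 vs 40).
No option dominates #9.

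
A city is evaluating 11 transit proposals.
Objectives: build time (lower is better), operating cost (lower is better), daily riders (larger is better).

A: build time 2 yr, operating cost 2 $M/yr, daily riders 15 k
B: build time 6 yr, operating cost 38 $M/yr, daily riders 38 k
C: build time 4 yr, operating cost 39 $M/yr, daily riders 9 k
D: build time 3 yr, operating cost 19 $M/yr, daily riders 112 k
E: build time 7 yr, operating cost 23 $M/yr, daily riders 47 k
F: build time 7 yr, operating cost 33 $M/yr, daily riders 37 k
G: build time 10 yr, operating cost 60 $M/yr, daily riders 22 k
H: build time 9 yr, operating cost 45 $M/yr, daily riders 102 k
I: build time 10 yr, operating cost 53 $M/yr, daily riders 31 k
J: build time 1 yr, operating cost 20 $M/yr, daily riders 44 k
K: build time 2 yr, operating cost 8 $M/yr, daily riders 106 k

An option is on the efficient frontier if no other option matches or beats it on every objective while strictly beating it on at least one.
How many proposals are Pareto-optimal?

4

A: not dominated (best operating cost).
B: dominated by D (build time 3≤6, operating cost 19≤38, daily riders 112≥38).
C: dominated by A (build time 2≤4, operating cost 2≤39, daily riders 15≥9).
D: not dominated (best daily riders).
E: dominated by D (build time 3≤7, operating cost 19≤23, daily riders 112≥47).
F: dominated by D (build time 3≤7, operating cost 19≤33, daily riders 112≥37).
G: dominated by B (build time 6≤10, operating cost 38≤60, daily riders 38≥22).
H: dominated by D (build time 3≤9, operating cost 19≤45, daily riders 112≥102).
I: dominated by B (build time 6≤10, operating cost 38≤53, daily riders 38≥31).
J: not dominated (best build time).
K: not dominated.
Pareto-optimal: A, D, J, K → 4.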